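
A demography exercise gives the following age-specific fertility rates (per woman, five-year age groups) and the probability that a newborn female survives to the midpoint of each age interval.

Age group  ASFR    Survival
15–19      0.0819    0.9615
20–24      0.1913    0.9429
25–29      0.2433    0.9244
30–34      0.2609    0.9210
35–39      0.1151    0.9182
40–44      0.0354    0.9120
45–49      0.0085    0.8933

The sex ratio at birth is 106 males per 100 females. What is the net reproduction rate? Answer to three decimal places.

Proportion female at birth = 100 / (100 + 106) = 0.48544.
Survival-weighted fertility by age (5·fₓ·Sₓ):
  15–19: 5 × 0.0819 × 0.9615 = 0.39373
  20–24: 5 × 0.1913 × 0.9429 = 0.90188
  25–29: 5 × 0.2433 × 0.9244 = 1.12453
  30–34: 5 × 0.2609 × 0.9210 = 1.20144
  35–39: 5 × 0.1151 × 0.9182 = 0.52842
  40–44: 5 × 0.0354 × 0.9120 = 0.16142
  45–49: 5 × 0.0085 × 0.8933 = 0.03797
Sum = 4.34939
NRR = 0.48544 × 4.34939 = 2.11137

2.111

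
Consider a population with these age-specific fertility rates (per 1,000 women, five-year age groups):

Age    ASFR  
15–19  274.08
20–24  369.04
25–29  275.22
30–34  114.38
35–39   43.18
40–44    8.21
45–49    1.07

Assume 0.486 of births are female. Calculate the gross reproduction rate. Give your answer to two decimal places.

Proportion female at birth = 0.486.
Sum of ASFRs = 274.08 + 369.04 + 275.22 + 114.38 + 43.18 + 8.21 + 1.07 = 1085.18
TFR = 5 × 1085.18 / 1000 = 5.4259
GRR = 0.486 × 5.4259 = 2.63699

2.64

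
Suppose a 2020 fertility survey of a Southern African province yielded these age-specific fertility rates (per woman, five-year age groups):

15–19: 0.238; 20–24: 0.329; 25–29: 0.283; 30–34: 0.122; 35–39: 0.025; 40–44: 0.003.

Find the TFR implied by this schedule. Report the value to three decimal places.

Sum of ASFRs = 0.238 + 0.329 + 0.283 + 0.122 + 0.025 + 0.003 = 1.000
TFR = 5 × 1.000 = 5

5.000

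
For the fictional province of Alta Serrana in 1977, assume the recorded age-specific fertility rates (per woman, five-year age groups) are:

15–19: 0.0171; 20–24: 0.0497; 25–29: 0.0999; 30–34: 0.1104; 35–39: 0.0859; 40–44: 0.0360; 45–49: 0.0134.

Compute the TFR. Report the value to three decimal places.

2.062

Sum of ASFRs = 0.0171 + 0.0497 + 0.0999 + 0.1104 + 0.0859 + 0.0360 + 0.0134 = 0.4124
TFR = 5 × 0.4124 = 2.062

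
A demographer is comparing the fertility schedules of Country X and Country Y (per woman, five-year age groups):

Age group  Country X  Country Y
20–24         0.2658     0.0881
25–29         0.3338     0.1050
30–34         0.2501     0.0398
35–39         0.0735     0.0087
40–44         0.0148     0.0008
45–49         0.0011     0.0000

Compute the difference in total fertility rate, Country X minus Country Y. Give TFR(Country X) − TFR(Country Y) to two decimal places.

Country X:
  Sum of ASFRs = 0.2658 + 0.3338 + 0.2501 + 0.0735 + 0.0148 + 0.0011 = 0.9391
  TFR = 5 × 0.9391 = 4.6955
Country Y:
  Sum of ASFRs = 0.0881 + 0.1050 + 0.0398 + 0.0087 + 0.0008 + 0.0000 = 0.2424
  TFR = 5 × 0.2424 = 1.212
Difference = 4.6955 − 1.212 = 3.4835

3.48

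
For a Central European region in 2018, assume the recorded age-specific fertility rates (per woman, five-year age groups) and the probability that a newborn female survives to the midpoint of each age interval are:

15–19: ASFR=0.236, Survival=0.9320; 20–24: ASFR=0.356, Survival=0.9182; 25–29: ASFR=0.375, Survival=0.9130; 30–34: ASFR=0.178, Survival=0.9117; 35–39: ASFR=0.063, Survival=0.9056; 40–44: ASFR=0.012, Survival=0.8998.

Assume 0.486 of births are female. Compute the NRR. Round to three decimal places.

2.720

Proportion female at birth = 0.486.
Weighting each age-specific rate by interval width and survival:
  15–19: 5 × 0.236 × 0.9320 = 1.09976
  20–24: 5 × 0.356 × 0.9182 = 1.63440
  25–29: 5 × 0.375 × 0.9130 = 1.71188
  30–34: 5 × 0.178 × 0.9117 = 0.81141
  35–39: 5 × 0.063 × 0.9056 = 0.28526
  40–44: 5 × 0.012 × 0.8998 = 0.05399
Sum = 5.59670
NRR = 0.486 × 5.59670 = 2.72000
With NRR above 1 the population is above replacement fertility.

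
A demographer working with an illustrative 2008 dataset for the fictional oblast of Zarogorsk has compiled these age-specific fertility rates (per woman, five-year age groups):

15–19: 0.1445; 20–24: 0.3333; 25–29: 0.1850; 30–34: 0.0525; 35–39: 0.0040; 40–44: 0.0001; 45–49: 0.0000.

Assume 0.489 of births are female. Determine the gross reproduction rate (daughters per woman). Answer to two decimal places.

1.76

Proportion female at birth = 0.489.
Sum of ASFRs = 0.1445 + 0.3333 + 0.1850 + 0.0525 + 0.0040 + 0.0001 + 0.0000 = 0.7194
TFR = 5 × 0.7194 = 3.597
GRR = 0.489 × 3.597 = 1.75893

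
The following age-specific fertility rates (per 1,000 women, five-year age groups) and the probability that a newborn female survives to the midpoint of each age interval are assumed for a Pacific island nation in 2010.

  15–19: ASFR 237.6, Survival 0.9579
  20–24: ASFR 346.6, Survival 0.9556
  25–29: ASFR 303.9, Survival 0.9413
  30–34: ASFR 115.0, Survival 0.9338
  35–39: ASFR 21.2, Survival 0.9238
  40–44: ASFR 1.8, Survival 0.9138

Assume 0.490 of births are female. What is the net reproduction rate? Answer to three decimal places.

Proportion female at birth = 0.490.
Survival-weighted fertility by age (5·fₓ·Sₓ):
  15–19: 5 × 237.6/1000 × 0.9579 = 1.13799
  20–24: 5 × 346.6/1000 × 0.9556 = 1.65605
  25–29: 5 × 303.9/1000 × 0.9413 = 1.43031
  30–34: 5 × 115.0/1000 × 0.9338 = 0.53694
  35–39: 5 × 21.2/1000 × 0.9238 = 0.09792
  40–44: 5 × 1.8/1000 × 0.9138 = 0.00822
Sum = 4.86743
NRR = 0.490 × 4.86743 = 2.38504
NRR > 1, so each generation more than replaces itself.

2.385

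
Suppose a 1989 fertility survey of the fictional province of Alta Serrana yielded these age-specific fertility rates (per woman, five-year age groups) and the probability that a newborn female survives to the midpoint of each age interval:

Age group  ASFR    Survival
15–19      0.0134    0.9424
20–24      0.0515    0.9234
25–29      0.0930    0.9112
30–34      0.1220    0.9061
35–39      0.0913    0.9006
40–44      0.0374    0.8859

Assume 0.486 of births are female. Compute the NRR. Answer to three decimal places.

0.901

Proportion female at birth = 0.486.
Weighting each age-specific rate by interval width and survival:
  15–19: 5 × 0.0134 × 0.9424 = 0.06314
  20–24: 5 × 0.0515 × 0.9234 = 0.23778
  25–29: 5 × 0.0930 × 0.9112 = 0.42371
  30–34: 5 × 0.1220 × 0.9061 = 0.55272
  35–39: 5 × 0.0913 × 0.9006 = 0.41112
  40–44: 5 × 0.0374 × 0.8859 = 0.16566
Sum = 1.85413
NRR = 0.486 × 1.85413 = 0.90111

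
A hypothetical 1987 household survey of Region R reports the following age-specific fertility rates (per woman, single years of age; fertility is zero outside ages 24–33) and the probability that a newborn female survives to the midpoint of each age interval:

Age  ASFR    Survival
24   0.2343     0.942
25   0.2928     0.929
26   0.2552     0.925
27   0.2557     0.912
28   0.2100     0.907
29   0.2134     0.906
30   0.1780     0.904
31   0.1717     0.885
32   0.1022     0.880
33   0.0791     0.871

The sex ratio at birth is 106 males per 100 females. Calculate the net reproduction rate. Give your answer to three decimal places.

0.882

Proportion female at birth = 100 / (100 + 106) = 0.48544.
Per-age-group product (1 × ASFR × survival probability):
  24: 1 × 0.2343 × 0.942 = 0.22071
  25: 1 × 0.2928 × 0.929 = 0.27201
  26: 1 × 0.2552 × 0.925 = 0.23606
  27: 1 × 0.2557 × 0.912 = 0.23320
  28: 1 × 0.2100 × 0.907 = 0.19047
  29: 1 × 0.2134 × 0.906 = 0.19334
  30: 1 × 0.1780 × 0.904 = 0.16091
  31: 1 × 0.1717 × 0.885 = 0.15195
  32: 1 × 0.1022 × 0.880 = 0.08994
  33: 1 × 0.0791 × 0.871 = 0.06890
Sum = 1.81749
NRR = 0.48544 × 1.81749 = 0.88228
An NRR under 1 implies long-run decline under these rates.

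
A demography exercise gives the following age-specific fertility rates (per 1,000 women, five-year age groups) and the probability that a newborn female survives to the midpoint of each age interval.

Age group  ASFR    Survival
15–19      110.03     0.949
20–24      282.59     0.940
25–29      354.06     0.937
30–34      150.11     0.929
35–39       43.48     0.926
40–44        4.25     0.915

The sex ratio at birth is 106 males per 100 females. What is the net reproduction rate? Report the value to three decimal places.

Proportion female at birth = 100 / (100 + 106) = 0.48544.
Per-age-group product (5 × ASFR × survival probability):
  15–19: 5 × 110.03/1000 × 0.949 = 0.52209
  20–24: 5 × 282.59/1000 × 0.940 = 1.32817
  25–29: 5 × 354.06/1000 × 0.937 = 1.65877
  30–34: 5 × 150.11/1000 × 0.929 = 0.69726
  35–39: 5 × 43.48/1000 × 0.926 = 0.20131
  40–44: 5 × 4.25/1000 × 0.915 = 0.01944
Sum = 4.42704
NRR = 0.48544 × 4.42704 = 2.14906
NRR > 1, so each generation more than replaces itself.

2.149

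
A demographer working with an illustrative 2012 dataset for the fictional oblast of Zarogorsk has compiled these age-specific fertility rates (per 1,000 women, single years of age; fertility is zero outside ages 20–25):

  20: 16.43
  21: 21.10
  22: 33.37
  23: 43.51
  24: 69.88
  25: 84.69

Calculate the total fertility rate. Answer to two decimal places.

Sum of ASFRs = 16.43 + 21.10 + 33.37 + 43.51 + 69.88 + 84.69 = 268.98
TFR = 268.98 / 1000 = 0.26898

0.27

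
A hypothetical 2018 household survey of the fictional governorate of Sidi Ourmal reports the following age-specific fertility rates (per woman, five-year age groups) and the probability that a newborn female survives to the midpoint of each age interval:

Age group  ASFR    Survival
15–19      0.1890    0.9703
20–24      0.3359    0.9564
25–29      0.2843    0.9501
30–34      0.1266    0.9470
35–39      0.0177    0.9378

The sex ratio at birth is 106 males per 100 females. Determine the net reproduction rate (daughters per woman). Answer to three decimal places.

2.212

Proportion female at birth = 100 / (100 + 106) = 0.48544.
Survival-weighted fertility by age (5·fₓ·Sₓ):
  15–19: 5 × 0.1890 × 0.9703 = 0.91693
  20–24: 5 × 0.3359 × 0.9564 = 1.60627
  25–29: 5 × 0.2843 × 0.9501 = 1.35057
  30–34: 5 × 0.1266 × 0.9470 = 0.59945
  35–39: 5 × 0.0177 × 0.9378 = 0.08300
Sum = 4.55622
NRR = 0.48544 × 4.55622 = 2.21177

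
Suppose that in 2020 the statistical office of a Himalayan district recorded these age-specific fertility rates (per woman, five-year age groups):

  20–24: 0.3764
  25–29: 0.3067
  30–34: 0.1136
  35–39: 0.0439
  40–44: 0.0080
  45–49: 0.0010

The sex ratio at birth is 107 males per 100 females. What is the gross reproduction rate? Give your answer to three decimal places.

2.052

Proportion female at birth = 100 / (100 + 107) = 0.48309.
Sum of ASFRs = 0.3764 + 0.3067 + 0.1136 + 0.0439 + 0.0080 + 0.0010 = 0.8496
TFR = 5 × 0.8496 = 4.248
GRR = 0.48309 × 4.248 = 2.05217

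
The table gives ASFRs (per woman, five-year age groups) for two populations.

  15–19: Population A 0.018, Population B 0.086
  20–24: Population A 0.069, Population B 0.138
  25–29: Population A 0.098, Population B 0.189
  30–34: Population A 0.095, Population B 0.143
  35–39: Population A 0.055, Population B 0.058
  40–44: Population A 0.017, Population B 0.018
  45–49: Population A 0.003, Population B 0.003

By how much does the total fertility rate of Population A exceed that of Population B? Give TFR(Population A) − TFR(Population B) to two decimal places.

-1.40

Population A:
  Sum of ASFRs = 0.018 + 0.069 + 0.098 + 0.095 + 0.055 + 0.017 + 0.003 = 0.355
  TFR = 5 × 0.355 = 1.775
Population B:
  Sum of ASFRs = 0.086 + 0.138 + 0.189 + 0.143 + 0.058 + 0.018 + 0.003 = 0.635
  TFR = 5 × 0.635 = 3.175
Difference = 1.775 − 3.175 = -1.4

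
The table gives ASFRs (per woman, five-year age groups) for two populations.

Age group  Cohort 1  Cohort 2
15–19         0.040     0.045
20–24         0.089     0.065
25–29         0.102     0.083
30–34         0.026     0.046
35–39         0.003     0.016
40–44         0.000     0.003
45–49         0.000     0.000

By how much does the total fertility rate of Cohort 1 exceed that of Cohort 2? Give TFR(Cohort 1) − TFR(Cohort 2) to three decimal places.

Cohort 1:
  Sum of ASFRs = 0.040 + 0.089 + 0.102 + 0.026 + 0.003 + 0.000 + 0.000 = 0.260
  TFR = 5 × 0.260 = 1.3
Cohort 2:
  Sum of ASFRs = 0.045 + 0.065 + 0.083 + 0.046 + 0.016 + 0.003 + 0.000 = 0.258
  TFR = 5 × 0.258 = 1.29
Difference = 1.3 − 1.29 = 0.01

0.010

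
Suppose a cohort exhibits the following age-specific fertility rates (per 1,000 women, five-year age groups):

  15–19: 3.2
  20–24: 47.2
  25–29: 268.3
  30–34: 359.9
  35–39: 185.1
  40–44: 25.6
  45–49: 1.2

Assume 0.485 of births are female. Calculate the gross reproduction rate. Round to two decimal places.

2.16

Proportion female at birth = 0.485.
Sum of ASFRs = 3.2 + 47.2 + 268.3 + 359.9 + 185.1 + 25.6 + 1.2 = 890.5
TFR = 5 × 890.5 / 1000 = 4.4525
GRR = 0.485 × 4.4525 = 2.15946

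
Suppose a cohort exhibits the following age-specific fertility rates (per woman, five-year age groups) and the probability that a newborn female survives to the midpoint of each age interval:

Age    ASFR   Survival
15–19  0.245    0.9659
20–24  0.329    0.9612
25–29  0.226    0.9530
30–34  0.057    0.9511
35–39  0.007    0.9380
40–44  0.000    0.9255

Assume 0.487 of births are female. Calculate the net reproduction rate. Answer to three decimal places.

2.019

Proportion female at birth = 0.487.
Survival-weighted fertility by age (5·fₓ·Sₓ):
  15–19: 5 × 0.245 × 0.9659 = 1.18323
  20–24: 5 × 0.329 × 0.9612 = 1.58117
  25–29: 5 × 0.226 × 0.9530 = 1.07689
  30–34: 5 × 0.057 × 0.9511 = 0.27106
  35–39: 5 × 0.007 × 0.9380 = 0.03283
  40–44: 5 × 0.000 × 0.9255 = 0.00000
Sum = 4.14518
NRR = 0.487 × 4.14518 = 2.01870
An NRR exceeding 1 indicates intrinsic growth under these rates.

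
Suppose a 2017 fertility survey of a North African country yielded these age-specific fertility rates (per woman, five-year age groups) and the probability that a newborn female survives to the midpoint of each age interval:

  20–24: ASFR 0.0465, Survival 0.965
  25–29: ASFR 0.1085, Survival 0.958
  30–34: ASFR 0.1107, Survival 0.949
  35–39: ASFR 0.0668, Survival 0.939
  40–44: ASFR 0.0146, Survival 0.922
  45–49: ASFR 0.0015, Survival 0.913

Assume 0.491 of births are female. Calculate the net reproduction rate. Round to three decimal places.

0.814

Proportion female at birth = 0.491.
Each age group contributes 5 × ASFR × survival:
  20–24: 5 × 0.0465 × 0.965 = 0.22436
  25–29: 5 × 0.1085 × 0.958 = 0.51972
  30–34: 5 × 0.1107 × 0.949 = 0.52527
  35–39: 5 × 0.0668 × 0.939 = 0.31363
  40–44: 5 × 0.0146 × 0.922 = 0.06731
  45–49: 5 × 0.0015 × 0.913 = 0.00685
Sum = 1.65714
NRR = 0.491 × 1.65714 = 0.81366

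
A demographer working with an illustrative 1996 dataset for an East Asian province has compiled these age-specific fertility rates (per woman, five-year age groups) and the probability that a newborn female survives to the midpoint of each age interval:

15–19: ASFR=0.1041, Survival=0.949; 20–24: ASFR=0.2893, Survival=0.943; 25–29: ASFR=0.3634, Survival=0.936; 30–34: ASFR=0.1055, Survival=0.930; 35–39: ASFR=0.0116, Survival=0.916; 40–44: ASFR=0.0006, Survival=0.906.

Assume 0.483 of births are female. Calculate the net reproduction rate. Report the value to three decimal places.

1.983

Proportion female at birth = 0.483.
Survival-weighted fertility by age (5·fₓ·Sₓ):
  15–19: 5 × 0.1041 × 0.949 = 0.49395
  20–24: 5 × 0.2893 × 0.943 = 1.36405
  25–29: 5 × 0.3634 × 0.936 = 1.70071
  30–34: 5 × 0.1055 × 0.930 = 0.49058
  35–39: 5 × 0.0116 × 0.916 = 0.05313
  40–44: 5 × 0.0006 × 0.906 = 0.00272
Sum = 4.10514
NRR = 0.483 × 4.10514 = 1.98278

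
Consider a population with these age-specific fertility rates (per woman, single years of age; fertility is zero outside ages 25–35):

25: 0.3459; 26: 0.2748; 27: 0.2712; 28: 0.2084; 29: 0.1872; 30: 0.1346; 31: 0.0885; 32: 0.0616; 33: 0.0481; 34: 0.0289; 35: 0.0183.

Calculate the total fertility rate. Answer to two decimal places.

1.67

Sum of ASFRs = 0.3459 + 0.2748 + 0.2712 + 0.2084 + 0.1872 + 0.1346 + 0.0885 + 0.0616 + 0.0481 + 0.0289 + 0.0183 = 1.6675
TFR = 1.6675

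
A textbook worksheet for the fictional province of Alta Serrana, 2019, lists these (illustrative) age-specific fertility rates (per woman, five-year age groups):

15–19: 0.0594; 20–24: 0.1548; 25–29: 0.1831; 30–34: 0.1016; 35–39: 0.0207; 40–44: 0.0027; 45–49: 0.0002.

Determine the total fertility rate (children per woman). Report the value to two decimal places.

2.61

Sum of ASFRs = 0.0594 + 0.1548 + 0.1831 + 0.1016 + 0.0207 + 0.0027 + 0.0002 = 0.5225
TFR = 5 × 0.5225 = 2.6125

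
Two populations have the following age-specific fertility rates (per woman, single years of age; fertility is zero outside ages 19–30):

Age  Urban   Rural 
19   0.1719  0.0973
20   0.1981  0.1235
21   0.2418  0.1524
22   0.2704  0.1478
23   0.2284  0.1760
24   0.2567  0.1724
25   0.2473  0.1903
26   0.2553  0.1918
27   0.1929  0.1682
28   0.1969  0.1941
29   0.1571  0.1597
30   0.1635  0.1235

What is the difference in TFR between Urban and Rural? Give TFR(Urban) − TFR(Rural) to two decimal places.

0.68

Urban:
  Sum of ASFRs = 0.1719 + 0.1981 + 0.2418 + 0.2704 + 0.2284 + 0.2567 + 0.2473 + 0.2553 + 0.1929 + 0.1969 + 0.1571 + 0.1635 = 2.5803
  TFR = 2.5803
Rural:
  Sum of ASFRs = 0.0973 + 0.1235 + 0.1524 + 0.1478 + 0.1760 + 0.1724 + 0.1903 + 0.1918 + 0.1682 + 0.1941 + 0.1597 + 0.1235 = 1.8970
  TFR = 1.897
Difference = 2.5803 − 1.897 = 0.6833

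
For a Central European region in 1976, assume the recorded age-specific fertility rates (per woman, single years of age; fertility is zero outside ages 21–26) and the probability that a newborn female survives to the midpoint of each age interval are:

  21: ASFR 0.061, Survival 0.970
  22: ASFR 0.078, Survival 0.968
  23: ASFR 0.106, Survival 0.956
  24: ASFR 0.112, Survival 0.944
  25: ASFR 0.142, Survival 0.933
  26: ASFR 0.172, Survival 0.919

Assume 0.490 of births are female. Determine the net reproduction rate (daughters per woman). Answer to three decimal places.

Proportion female at birth = 0.490.
Each age group contributes 1 × ASFR × survival:
  21: 1 × 0.061 × 0.970 = 0.05917
  22: 1 × 0.078 × 0.968 = 0.07550
  23: 1 × 0.106 × 0.956 = 0.10134
  24: 1 × 0.112 × 0.944 = 0.10573
  25: 1 × 0.142 × 0.933 = 0.13249
  26: 1 × 0.172 × 0.919 = 0.15807
Sum = 0.63230
NRR = 0.490 × 0.63230 = 0.30983

0.310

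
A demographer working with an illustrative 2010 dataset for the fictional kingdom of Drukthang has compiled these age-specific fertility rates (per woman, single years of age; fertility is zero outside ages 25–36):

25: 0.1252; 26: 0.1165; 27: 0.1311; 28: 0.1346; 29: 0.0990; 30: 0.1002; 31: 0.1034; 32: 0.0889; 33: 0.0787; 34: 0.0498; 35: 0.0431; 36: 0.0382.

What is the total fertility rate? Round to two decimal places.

1.11

Sum of ASFRs = 0.1252 + 0.1165 + 0.1311 + 0.1346 + 0.0990 + 0.1002 + 0.1034 + 0.0889 + 0.0787 + 0.0498 + 0.0431 + 0.0382 = 1.1087
TFR = 1.1087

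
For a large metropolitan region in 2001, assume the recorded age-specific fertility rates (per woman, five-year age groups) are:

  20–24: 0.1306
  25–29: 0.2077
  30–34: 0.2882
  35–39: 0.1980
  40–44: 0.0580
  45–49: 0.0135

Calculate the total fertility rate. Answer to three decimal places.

Sum of ASFRs = 0.1306 + 0.2077 + 0.2882 + 0.1980 + 0.0580 + 0.0135 = 0.8960
TFR = 5 × 0.8960 = 4.48

4.480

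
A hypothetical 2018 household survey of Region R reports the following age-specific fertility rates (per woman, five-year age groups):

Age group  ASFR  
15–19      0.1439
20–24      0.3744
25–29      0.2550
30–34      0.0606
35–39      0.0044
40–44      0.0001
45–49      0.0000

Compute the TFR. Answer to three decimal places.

4.192

Sum of ASFRs = 0.1439 + 0.3744 + 0.2550 + 0.0606 + 0.0044 + 0.0001 + 0.0000 = 0.8384
TFR = 5 × 0.8384 = 4.192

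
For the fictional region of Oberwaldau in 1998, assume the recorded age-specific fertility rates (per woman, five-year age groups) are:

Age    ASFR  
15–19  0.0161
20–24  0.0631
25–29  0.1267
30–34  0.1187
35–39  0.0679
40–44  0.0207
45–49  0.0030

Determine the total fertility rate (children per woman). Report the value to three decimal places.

Sum of ASFRs = 0.0161 + 0.0631 + 0.1267 + 0.1187 + 0.0679 + 0.0207 + 0.0030 = 0.4162
TFR = 5 × 0.4162 = 2.081

2.081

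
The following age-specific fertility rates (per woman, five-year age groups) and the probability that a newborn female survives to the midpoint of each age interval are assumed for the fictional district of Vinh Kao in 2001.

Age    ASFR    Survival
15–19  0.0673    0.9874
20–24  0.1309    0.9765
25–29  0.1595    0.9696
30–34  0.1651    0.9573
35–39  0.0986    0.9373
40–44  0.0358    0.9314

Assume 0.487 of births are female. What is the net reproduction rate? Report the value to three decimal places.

1.541

Proportion female at birth = 0.487.
Per-age-group product (5 × ASFR × survival probability):
  15–19: 5 × 0.0673 × 0.9874 = 0.33226
  20–24: 5 × 0.1309 × 0.9765 = 0.63912
  25–29: 5 × 0.1595 × 0.9696 = 0.77326
  30–34: 5 × 0.1651 × 0.9573 = 0.79025
  35–39: 5 × 0.0986 × 0.9373 = 0.46209
  40–44: 5 × 0.0358 × 0.9314 = 0.16672
Sum = 3.16370
NRR = 0.487 × 3.16370 = 1.54072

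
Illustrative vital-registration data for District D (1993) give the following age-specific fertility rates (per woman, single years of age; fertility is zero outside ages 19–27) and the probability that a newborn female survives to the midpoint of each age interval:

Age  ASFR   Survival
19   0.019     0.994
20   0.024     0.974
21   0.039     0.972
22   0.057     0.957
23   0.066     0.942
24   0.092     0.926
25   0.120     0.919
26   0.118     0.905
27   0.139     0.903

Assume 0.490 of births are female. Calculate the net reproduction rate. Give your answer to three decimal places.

Proportion female at birth = 0.490.
Each age group contributes 1 × ASFR × survival:
  19: 1 × 0.019 × 0.994 = 0.01889
  20: 1 × 0.024 × 0.974 = 0.02338
  21: 1 × 0.039 × 0.972 = 0.03791
  22: 1 × 0.057 × 0.957 = 0.05455
  23: 1 × 0.066 × 0.942 = 0.06217
  24: 1 × 0.092 × 0.926 = 0.08519
  25: 1 × 0.120 × 0.919 = 0.11028
  26: 1 × 0.118 × 0.905 = 0.10679
  27: 1 × 0.139 × 0.903 = 0.12552
Sum = 0.62468
NRR = 0.490 × 0.62468 = 0.30609

0.306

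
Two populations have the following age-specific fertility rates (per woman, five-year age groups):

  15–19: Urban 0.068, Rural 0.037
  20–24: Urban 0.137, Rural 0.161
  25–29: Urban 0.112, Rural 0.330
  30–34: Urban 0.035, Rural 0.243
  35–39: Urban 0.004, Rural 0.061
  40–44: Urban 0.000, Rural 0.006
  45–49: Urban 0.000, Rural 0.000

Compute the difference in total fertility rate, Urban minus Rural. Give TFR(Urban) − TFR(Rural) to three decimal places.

Urban:
  Sum of ASFRs = 0.068 + 0.137 + 0.112 + 0.035 + 0.004 + 0.000 + 0.000 = 0.356
  TFR = 5 × 0.356 = 1.78
Rural:
  Sum of ASFRs = 0.037 + 0.161 + 0.330 + 0.243 + 0.061 + 0.006 + 0.000 = 0.838
  TFR = 5 × 0.838 = 4.19
Difference = 1.78 − 4.19 = -2.41

-2.410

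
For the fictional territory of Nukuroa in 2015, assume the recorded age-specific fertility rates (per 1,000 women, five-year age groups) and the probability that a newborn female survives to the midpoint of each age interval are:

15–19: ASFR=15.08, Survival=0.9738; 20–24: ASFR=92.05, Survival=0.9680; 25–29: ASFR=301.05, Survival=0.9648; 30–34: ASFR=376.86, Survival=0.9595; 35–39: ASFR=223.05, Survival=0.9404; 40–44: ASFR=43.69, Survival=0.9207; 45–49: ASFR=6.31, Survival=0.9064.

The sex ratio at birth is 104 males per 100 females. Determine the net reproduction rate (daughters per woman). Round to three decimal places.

Proportion female at birth = 100 / (100 + 104) = 0.49020.
Each age group contributes 5 × ASFR × survival:
  15–19: 5 × 15.08/1000 × 0.9738 = 0.07342
  20–24: 5 × 92.05/1000 × 0.9680 = 0.44552
  25–29: 5 × 301.05/1000 × 0.9648 = 1.45227
  30–34: 5 × 376.86/1000 × 0.9595 = 1.80799
  35–39: 5 × 223.05/1000 × 0.9404 = 1.04878
  40–44: 5 × 43.69/1000 × 0.9207 = 0.20113
  45–49: 5 × 6.31/1000 × 0.9064 = 0.02860
Sum = 5.05771
NRR = 0.49020 × 5.05771 = 2.47929

2.479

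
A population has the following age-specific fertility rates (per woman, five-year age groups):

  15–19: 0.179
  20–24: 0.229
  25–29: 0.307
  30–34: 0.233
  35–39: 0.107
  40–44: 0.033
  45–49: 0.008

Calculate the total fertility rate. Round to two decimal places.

5.48

Sum of ASFRs = 0.179 + 0.229 + 0.307 + 0.233 + 0.107 + 0.033 + 0.008 = 1.096
TFR = 5 × 1.096 = 5.48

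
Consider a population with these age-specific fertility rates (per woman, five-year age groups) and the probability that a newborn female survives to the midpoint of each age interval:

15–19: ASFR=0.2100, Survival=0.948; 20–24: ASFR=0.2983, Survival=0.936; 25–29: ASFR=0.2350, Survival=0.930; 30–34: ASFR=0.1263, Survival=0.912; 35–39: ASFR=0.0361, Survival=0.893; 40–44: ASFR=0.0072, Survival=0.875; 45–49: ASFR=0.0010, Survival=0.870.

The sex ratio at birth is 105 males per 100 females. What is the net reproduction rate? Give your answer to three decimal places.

Proportion female at birth = 100 / (100 + 105) = 0.48780.
Each age group contributes 5 × ASFR × survival:
  15–19: 5 × 0.2100 × 0.948 = 0.99540
  20–24: 5 × 0.2983 × 0.936 = 1.39604
  25–29: 5 × 0.2350 × 0.930 = 1.09275
  30–34: 5 × 0.1263 × 0.912 = 0.57593
  35–39: 5 × 0.0361 × 0.893 = 0.16119
  40–44: 5 × 0.0072 × 0.875 = 0.03150
  45–49: 5 × 0.0010 × 0.870 = 0.00435
Sum = 4.25716
NRR = 0.48780 × 4.25716 = 2.07664

2.077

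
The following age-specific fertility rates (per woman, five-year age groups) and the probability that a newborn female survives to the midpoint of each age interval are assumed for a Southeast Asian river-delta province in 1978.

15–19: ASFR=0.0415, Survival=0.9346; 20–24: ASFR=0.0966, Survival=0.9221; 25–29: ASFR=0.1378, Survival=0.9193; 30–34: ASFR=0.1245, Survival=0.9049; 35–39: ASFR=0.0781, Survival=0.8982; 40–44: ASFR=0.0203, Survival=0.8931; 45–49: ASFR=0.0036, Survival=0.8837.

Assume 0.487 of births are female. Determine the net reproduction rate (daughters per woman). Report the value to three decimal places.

1.117

Proportion female at birth = 0.487.
Weighting each age-specific rate by interval width and survival:
  15–19: 5 × 0.0415 × 0.9346 = 0.19393
  20–24: 5 × 0.0966 × 0.9221 = 0.44537
  25–29: 5 × 0.1378 × 0.9193 = 0.63340
  30–34: 5 × 0.1245 × 0.9049 = 0.56330
  35–39: 5 × 0.0781 × 0.8982 = 0.35075
  40–44: 5 × 0.0203 × 0.8931 = 0.09065
  45–49: 5 × 0.0036 × 0.8837 = 0.01591
Sum = 2.29331
NRR = 0.487 × 2.29331 = 1.11684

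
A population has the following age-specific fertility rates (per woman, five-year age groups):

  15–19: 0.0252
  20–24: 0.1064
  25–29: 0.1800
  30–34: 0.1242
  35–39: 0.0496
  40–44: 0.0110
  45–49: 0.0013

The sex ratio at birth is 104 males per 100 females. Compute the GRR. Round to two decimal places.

1.22

Proportion female at birth = 100 / (100 + 104) = 0.49020.
Sum of ASFRs = 0.0252 + 0.1064 + 0.1800 + 0.1242 + 0.0496 + 0.0110 + 0.0013 = 0.4977
TFR = 5 × 0.4977 = 2.4885
GRR = 0.49020 × 2.4885 = 1.21986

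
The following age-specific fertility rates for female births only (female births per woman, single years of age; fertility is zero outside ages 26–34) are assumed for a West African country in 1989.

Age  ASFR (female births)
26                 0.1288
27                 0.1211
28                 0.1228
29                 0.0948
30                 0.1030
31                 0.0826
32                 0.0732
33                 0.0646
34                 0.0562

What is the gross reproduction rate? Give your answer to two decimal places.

Sum of female ASFRs = 0.1288 + 0.1211 + 0.1228 + 0.0948 + 0.1030 + 0.0826 + 0.0732 + 0.0646 + 0.0562 = 0.8471
GRR = 0.8471

0.85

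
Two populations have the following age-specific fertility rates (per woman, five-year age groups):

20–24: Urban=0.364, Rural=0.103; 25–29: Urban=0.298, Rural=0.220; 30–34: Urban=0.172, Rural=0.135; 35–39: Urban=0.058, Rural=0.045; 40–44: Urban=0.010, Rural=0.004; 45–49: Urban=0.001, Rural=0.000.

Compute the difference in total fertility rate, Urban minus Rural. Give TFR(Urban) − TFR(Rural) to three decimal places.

1.980

Urban:
  Sum of ASFRs = 0.364 + 0.298 + 0.172 + 0.058 + 0.010 + 0.001 = 0.903
  TFR = 5 × 0.903 = 4.515
Rural:
  Sum of ASFRs = 0.103 + 0.220 + 0.135 + 0.045 + 0.004 + 0.000 = 0.507
  TFR = 5 × 0.507 = 2.535
Difference = 4.515 − 2.535 = 1.98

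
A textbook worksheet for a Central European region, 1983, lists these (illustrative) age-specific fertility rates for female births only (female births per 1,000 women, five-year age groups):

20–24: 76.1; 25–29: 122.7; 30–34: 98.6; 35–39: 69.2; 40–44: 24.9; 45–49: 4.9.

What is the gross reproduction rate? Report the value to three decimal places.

Sum of female ASFRs = 76.1 + 122.7 + 98.6 + 69.2 + 24.9 + 4.9 = 396.4
GRR = 5 × 396.4 / 1000 = 1.982

1.982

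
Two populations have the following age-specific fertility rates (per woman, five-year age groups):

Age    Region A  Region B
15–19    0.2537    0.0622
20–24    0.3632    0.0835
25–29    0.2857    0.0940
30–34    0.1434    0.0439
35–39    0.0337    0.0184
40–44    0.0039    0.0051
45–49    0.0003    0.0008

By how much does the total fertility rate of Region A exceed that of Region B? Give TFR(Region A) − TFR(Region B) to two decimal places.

Region A:
  Sum of ASFRs = 0.2537 + 0.3632 + 0.2857 + 0.1434 + 0.0337 + 0.0039 + 0.0003 = 1.0839
  TFR = 5 × 1.0839 = 5.4195
Region B:
  Sum of ASFRs = 0.0622 + 0.0835 + 0.0940 + 0.0439 + 0.0184 + 0.0051 + 0.0008 = 0.3079
  TFR = 5 × 0.3079 = 1.5395
Difference = 5.4195 − 1.5395 = 3.88

3.88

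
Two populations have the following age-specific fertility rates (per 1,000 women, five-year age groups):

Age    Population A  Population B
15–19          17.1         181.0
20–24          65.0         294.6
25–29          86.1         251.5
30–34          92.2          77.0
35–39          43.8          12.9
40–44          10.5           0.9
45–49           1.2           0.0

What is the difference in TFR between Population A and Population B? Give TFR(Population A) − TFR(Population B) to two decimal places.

-2.51

Population A:
  Sum of ASFRs = 17.1 + 65.0 + 86.1 + 92.2 + 43.8 + 10.5 + 1.2 = 315.9
  TFR = 5 × 315.9 / 1000 = 1.5795
Population B:
  Sum of ASFRs = 181.0 + 294.6 + 251.5 + 77.0 + 12.9 + 0.9 + 0.0 = 817.9
  TFR = 5 × 817.9 / 1000 = 4.0895
Difference = 1.5795 − 4.0895 = -2.51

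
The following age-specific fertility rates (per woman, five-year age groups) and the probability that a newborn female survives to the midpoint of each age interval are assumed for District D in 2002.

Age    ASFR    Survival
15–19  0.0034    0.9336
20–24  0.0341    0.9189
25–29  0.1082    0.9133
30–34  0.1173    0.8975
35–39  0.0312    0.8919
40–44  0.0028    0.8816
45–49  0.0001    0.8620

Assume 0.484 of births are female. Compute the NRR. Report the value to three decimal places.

0.651

Proportion female at birth = 0.484.
Survival-weighted fertility by age (5·fₓ·Sₓ):
  15–19: 5 × 0.0034 × 0.9336 = 0.01587
  20–24: 5 × 0.0341 × 0.9189 = 0.15667
  25–29: 5 × 0.1082 × 0.9133 = 0.49410
  30–34: 5 × 0.1173 × 0.8975 = 0.52638
  35–39: 5 × 0.0312 × 0.8919 = 0.13914
  40–44: 5 × 0.0028 × 0.8816 = 0.01234
  45–49: 5 × 0.0001 × 0.8620 = 0.00043
Sum = 1.34493
NRR = 0.484 × 1.34493 = 0.65095
NRR < 1, so the cohort does not fully replace itself.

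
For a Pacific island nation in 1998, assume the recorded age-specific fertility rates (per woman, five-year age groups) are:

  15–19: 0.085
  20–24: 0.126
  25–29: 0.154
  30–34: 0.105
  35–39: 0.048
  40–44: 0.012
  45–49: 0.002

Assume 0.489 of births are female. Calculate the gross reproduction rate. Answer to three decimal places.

Proportion female at birth = 0.489.
Sum of ASFRs = 0.085 + 0.126 + 0.154 + 0.105 + 0.048 + 0.012 + 0.002 = 0.532
TFR = 5 × 0.532 = 2.66
GRR = 0.489 × 2.66 = 1.30074

1.301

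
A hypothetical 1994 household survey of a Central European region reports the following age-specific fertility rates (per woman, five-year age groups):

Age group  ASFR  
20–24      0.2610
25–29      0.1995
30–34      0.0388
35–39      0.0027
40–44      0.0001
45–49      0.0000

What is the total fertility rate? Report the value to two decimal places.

Sum of ASFRs = 0.2610 + 0.1995 + 0.0388 + 0.0027 + 0.0001 + 0.0000 = 0.5021
TFR = 5 × 0.5021 = 2.5105

2.51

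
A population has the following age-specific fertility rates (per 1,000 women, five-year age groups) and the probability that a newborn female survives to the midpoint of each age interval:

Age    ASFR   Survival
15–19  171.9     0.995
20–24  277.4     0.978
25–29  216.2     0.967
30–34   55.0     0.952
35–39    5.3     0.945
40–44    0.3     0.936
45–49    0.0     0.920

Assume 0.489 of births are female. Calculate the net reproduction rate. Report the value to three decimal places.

1.734

Proportion female at birth = 0.489.
Per-age-group product (5 × ASFR × survival probability):
  15–19: 5 × 171.9/1000 × 0.995 = 0.85520
  20–24: 5 × 277.4/1000 × 0.978 = 1.35649
  25–29: 5 × 216.2/1000 × 0.967 = 1.04533
  30–34: 5 × 55.0/1000 × 0.952 = 0.26180
  35–39: 5 × 5.3/1000 × 0.945 = 0.02504
  40–44: 5 × 0.3/1000 × 0.936 = 0.00140
  45–49: 5 × 0.0/1000 × 0.920 = 0.00000
Sum = 3.54526
NRR = 0.489 × 3.54526 = 1.73363
An NRR exceeding 1 indicates intrinsic growth under these rates.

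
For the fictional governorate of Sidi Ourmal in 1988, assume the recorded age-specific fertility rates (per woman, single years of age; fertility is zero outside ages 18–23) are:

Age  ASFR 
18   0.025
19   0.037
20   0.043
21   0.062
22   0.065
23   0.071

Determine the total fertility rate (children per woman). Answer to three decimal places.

0.303

Sum of ASFRs = 0.025 + 0.037 + 0.043 + 0.062 + 0.065 + 0.071 = 0.303
TFR = 0.303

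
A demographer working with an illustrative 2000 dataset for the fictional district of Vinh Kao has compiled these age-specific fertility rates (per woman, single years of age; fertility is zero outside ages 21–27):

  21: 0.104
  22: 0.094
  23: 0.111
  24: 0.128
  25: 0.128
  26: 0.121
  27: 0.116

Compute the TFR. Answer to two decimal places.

0.80

Sum of ASFRs = 0.104 + 0.094 + 0.111 + 0.128 + 0.128 + 0.121 + 0.116 = 0.802
TFR = 0.802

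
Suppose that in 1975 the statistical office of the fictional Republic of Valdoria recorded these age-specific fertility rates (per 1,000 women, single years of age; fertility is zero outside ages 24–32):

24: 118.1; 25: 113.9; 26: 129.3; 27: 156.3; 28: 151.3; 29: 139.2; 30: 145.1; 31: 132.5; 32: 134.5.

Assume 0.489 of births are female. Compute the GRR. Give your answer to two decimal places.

0.60

Proportion female at birth = 0.489.
Sum of ASFRs = 118.1 + 113.9 + 129.3 + 156.3 + 151.3 + 139.2 + 145.1 + 132.5 + 134.5 = 1220.2
TFR = 1220.2 / 1000 = 1.2202
GRR = 0.489 × 1.2202 = 0.59668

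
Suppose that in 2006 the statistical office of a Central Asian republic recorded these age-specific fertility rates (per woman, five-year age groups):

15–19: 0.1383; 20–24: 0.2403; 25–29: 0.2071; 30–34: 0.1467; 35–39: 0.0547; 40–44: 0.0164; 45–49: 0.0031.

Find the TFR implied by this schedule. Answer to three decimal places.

Sum of ASFRs = 0.1383 + 0.2403 + 0.2071 + 0.1467 + 0.0547 + 0.0164 + 0.0031 = 0.8066
TFR = 5 × 0.8066 = 4.033

4.033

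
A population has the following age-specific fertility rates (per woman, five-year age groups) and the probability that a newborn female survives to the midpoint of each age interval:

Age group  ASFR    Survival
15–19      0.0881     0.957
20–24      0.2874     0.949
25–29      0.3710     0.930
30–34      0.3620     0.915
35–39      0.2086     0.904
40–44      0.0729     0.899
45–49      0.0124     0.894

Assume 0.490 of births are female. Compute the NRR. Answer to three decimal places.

Proportion female at birth = 0.490.
Per-age-group product (5 × ASFR × survival probability):
  15–19: 5 × 0.0881 × 0.957 = 0.42156
  20–24: 5 × 0.2874 × 0.949 = 1.36371
  25–29: 5 × 0.3710 × 0.930 = 1.72515
  30–34: 5 × 0.3620 × 0.915 = 1.65615
  35–39: 5 × 0.2086 × 0.904 = 0.94287
  40–44: 5 × 0.0729 × 0.899 = 0.32769
  45–49: 5 × 0.0124 × 0.894 = 0.05543
Sum = 6.49256
NRR = 0.490 × 6.49256 = 3.18135

3.181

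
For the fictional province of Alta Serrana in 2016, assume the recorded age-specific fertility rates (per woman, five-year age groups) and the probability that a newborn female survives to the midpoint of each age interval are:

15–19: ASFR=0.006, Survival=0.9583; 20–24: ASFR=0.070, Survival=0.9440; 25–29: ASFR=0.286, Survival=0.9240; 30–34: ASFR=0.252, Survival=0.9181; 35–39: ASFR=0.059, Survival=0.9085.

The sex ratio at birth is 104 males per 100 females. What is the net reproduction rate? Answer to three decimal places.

1.522

Proportion female at birth = 100 / (100 + 104) = 0.49020.
Per-age-group product (5 × ASFR × survival probability):
  15–19: 5 × 0.006 × 0.9583 = 0.02875
  20–24: 5 × 0.070 × 0.9440 = 0.33040
  25–29: 5 × 0.286 × 0.9240 = 1.32132
  30–34: 5 × 0.252 × 0.9181 = 1.15681
  35–39: 5 × 0.059 × 0.9085 = 0.26801
Sum = 3.10529
NRR = 0.49020 × 3.10529 = 1.52221
With NRR above 1 the population is above replacement fertility.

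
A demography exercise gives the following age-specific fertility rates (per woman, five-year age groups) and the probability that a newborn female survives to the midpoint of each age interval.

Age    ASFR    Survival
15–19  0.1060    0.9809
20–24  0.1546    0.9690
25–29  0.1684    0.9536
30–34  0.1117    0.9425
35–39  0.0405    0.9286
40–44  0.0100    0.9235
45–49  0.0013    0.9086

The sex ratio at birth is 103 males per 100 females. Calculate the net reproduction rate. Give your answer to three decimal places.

Proportion female at birth = 100 / (100 + 103) = 0.49261.
Per-age-group product (5 × ASFR × survival probability):
  15–19: 5 × 0.1060 × 0.9809 = 0.51988
  20–24: 5 × 0.1546 × 0.9690 = 0.74904
  25–29: 5 × 0.1684 × 0.9536 = 0.80293
  30–34: 5 × 0.1117 × 0.9425 = 0.52639
  35–39: 5 × 0.0405 × 0.9286 = 0.18804
  40–44: 5 × 0.0100 × 0.9235 = 0.04618
  45–49: 5 × 0.0013 × 0.9086 = 0.00591
Sum = 2.83837
NRR = 0.49261 × 2.83837 = 1.39821
With NRR above 1 the population is above replacement fertility.

1.398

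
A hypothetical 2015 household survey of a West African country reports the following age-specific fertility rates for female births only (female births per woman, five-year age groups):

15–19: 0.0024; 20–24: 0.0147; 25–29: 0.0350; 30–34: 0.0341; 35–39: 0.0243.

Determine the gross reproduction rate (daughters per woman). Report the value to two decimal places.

0.55

Sum of female ASFRs = 0.0024 + 0.0147 + 0.0350 + 0.0341 + 0.0243 = 0.1105
GRR = 5 × 0.1105 = 0.5525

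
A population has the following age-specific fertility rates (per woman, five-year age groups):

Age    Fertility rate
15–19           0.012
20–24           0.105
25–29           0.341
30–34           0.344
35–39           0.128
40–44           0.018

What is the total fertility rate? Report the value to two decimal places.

4.74

Sum of ASFRs = 0.012 + 0.105 + 0.341 + 0.344 + 0.128 + 0.018 = 0.948
TFR = 5 × 0.948 = 4.74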